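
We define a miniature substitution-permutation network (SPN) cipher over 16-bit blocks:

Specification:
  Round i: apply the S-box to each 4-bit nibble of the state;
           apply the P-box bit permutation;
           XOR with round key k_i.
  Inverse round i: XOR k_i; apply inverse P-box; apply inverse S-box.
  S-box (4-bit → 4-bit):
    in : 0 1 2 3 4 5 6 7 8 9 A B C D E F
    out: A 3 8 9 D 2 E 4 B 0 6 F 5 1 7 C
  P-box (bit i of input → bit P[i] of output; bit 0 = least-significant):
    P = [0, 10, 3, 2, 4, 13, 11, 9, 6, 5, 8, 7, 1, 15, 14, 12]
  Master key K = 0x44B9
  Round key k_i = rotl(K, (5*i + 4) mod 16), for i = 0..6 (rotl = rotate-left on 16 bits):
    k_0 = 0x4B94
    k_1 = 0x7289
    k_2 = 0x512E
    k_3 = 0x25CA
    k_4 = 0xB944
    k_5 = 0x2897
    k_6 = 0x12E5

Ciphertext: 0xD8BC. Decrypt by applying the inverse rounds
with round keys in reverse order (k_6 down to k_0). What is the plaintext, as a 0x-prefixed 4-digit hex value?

0x7A68

s_0 = ciphertext = 0xD8BC
s_1 = InvRound(s_0, k_6) = 0xAD4C
s_2 = InvRound(s_1, k_5) = 0x14DE
s_3 = InvRound(s_2, k_4) = 0x1FEA
s_4 = InvRound(s_3, k_3) = 0x2569
s_5 = InvRound(s_4, k_2) = 0x4D58
s_6 = InvRound(s_5, k_1) = 0x24B1
s_7 = InvRound(s_6, k_0) = 0x7A68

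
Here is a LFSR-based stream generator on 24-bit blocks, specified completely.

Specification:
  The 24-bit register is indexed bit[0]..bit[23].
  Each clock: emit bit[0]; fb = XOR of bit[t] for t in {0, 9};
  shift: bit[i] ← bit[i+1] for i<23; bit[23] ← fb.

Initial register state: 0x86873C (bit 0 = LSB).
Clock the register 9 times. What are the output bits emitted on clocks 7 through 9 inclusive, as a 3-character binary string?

reg_0 = 0x86873C
clock 1: out=0, reg = 0xC3439E
clock 2: out=0, reg = 0xE1A1CF
clock 3: out=1, reg = 0xF0D0E7
clock 4: out=1, reg = 0xF86873
clock 5: out=1, reg = 0xFC3439
clock 6: out=1, reg = 0xFE1A1C
clock 7: out=0, reg = 0xFF0D0E
clock 8: out=0, reg = 0x7F8687
clock 9: out=1, reg = 0x3FC343

001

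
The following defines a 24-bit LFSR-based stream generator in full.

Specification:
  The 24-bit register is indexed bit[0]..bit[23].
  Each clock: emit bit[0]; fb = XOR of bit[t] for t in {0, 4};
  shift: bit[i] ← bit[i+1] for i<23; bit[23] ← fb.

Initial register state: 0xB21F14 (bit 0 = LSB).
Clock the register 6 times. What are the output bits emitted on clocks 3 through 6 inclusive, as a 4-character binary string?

reg_0 = 0xB21F14
clock 1: out=0, reg = 0xD90F8A
clock 2: out=0, reg = 0x6C87C5
clock 3: out=1, reg = 0xB643E2
clock 4: out=0, reg = 0x5B21F1
clock 5: out=1, reg = 0x2D90F8
clock 6: out=0, reg = 0x96C87C

1010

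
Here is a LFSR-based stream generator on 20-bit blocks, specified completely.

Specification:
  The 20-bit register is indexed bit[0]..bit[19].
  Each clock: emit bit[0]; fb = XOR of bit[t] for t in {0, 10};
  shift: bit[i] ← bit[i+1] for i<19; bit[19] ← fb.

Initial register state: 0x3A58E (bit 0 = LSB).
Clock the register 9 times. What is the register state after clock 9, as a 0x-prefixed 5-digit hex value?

0xB39D2

reg_0 = 0x3A58E
clock 1: out=0, reg = 0x9D2C7
clock 2: out=1, reg = 0xCE963
clock 3: out=1, reg = 0xE74B1
clock 4: out=1, reg = 0x73A58
clock 5: out=0, reg = 0x39D2C
clock 6: out=0, reg = 0x9CE96
clock 7: out=0, reg = 0xCE74B
clock 8: out=1, reg = 0x673A5
clock 9: out=1, reg = 0xB39D2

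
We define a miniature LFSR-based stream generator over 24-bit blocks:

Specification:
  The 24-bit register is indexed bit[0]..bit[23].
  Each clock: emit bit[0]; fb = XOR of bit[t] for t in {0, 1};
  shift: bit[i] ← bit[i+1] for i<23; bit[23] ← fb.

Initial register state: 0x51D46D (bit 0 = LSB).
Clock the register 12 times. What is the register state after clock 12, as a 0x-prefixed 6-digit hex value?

reg_0 = 0x51D46D
clock 1: out=1, reg = 0xA8EA36
clock 2: out=0, reg = 0xD4751B
clock 3: out=1, reg = 0x6A3A8D
clock 4: out=1, reg = 0xB51D46
clock 5: out=0, reg = 0xDA8EA3
clock 6: out=1, reg = 0x6D4751
clock 7: out=1, reg = 0xB6A3A8
clock 8: out=0, reg = 0x5B51D4
clock 9: out=0, reg = 0x2DA8EA
clock 10: out=0, reg = 0x96D475
clock 11: out=1, reg = 0xCB6A3A
clock 12: out=0, reg = 0xE5B51D

0xE5B51D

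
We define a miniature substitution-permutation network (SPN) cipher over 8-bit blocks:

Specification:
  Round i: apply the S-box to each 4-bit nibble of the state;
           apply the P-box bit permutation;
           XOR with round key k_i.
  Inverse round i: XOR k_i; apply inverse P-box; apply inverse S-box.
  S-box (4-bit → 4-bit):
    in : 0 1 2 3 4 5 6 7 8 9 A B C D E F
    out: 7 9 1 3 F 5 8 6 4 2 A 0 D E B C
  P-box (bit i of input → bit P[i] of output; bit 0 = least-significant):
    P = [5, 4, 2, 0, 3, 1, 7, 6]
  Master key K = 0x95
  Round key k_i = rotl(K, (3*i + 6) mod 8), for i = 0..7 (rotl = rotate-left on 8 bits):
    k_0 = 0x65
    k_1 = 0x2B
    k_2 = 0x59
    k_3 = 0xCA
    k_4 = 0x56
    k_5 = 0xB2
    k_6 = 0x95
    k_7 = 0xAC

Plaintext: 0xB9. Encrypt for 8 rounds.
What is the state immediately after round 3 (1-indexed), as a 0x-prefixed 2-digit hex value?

s_0 = plaintext = 0xB9
s_1 = Round(s_0, k_0) = 0x75
s_2 = Round(s_1, k_1) = 0x8D
s_3 = Round(s_2, k_2) = 0xCC
s_4 = Round(s_3, k_3) = 0x27
s_5 = Round(s_4, k_4) = 0x4A
s_6 = Round(s_5, k_5) = 0x69
s_7 = Round(s_6, k_6) = 0xC5
s_8 = Round(s_7, k_7) = 0x40

0xCC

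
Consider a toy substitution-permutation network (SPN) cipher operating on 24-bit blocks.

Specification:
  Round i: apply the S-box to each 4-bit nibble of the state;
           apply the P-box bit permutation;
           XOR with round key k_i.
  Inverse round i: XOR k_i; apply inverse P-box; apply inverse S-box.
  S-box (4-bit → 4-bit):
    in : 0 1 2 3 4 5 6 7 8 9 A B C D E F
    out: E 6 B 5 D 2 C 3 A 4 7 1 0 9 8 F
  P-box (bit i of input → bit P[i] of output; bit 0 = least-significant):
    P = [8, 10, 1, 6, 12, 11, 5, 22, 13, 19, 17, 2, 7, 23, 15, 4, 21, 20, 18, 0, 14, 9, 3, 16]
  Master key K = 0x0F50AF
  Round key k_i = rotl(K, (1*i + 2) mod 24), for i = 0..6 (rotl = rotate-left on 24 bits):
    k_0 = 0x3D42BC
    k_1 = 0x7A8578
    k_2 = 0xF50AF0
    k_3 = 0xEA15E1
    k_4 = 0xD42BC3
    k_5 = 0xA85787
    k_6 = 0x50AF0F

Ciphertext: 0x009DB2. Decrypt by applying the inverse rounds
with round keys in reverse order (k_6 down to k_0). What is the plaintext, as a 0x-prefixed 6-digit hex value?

0x2A8262

s_0 = ciphertext = 0x009DB2
s_1 = InvRound(s_0, k_6) = 0x18DD4C
s_2 = InvRound(s_1, k_5) = 0x12AC56
s_3 = InvRound(s_2, k_4) = 0x56F6E7
s_4 = InvRound(s_3, k_3) = 0x7A12C3
s_5 = InvRound(s_4, k_2) = 0xE681A9
s_6 = InvRound(s_5, k_1) = 0xC025C8
s_7 = InvRound(s_6, k_0) = 0x2A8262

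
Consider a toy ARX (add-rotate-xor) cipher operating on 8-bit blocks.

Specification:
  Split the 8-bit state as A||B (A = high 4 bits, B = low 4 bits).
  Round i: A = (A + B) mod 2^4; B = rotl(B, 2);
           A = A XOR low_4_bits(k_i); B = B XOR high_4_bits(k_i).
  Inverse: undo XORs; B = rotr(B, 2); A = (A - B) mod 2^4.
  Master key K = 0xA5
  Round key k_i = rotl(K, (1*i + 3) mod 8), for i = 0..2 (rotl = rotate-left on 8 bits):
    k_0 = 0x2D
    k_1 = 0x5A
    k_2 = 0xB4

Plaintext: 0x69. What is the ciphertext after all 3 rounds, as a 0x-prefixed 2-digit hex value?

0x4A

s_0 = plaintext = 0x69
s_1 = Round(s_0, k_0) = 0x24
s_2 = Round(s_1, k_1) = 0xC4
s_3 = Round(s_2, k_2) = 0x4A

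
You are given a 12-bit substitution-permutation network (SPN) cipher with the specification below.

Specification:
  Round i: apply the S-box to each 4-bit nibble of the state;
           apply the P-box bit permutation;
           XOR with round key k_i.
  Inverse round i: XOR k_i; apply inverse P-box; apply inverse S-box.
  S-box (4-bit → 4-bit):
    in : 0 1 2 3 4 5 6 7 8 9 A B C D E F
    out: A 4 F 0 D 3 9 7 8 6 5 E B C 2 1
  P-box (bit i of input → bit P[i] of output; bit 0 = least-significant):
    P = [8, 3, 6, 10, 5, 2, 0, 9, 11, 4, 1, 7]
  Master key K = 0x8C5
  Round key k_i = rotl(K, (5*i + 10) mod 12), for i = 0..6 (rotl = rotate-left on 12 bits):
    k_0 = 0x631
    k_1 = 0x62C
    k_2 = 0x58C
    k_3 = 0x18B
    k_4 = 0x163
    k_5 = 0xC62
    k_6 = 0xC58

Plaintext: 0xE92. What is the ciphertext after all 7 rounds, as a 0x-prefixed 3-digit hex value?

0x9AB

s_0 = plaintext = 0xE92
s_1 = Round(s_0, k_0) = 0x36C
s_2 = Round(s_1, k_1) = 0x104
s_3 = Round(s_2, k_2) = 0x2CA
s_4 = Round(s_3, k_3) = 0xA7D
s_5 = Round(s_4, k_4) = 0xD04
s_6 = Round(s_5, k_5) = 0xBA4
s_7 = Round(s_6, k_6) = 0x9AB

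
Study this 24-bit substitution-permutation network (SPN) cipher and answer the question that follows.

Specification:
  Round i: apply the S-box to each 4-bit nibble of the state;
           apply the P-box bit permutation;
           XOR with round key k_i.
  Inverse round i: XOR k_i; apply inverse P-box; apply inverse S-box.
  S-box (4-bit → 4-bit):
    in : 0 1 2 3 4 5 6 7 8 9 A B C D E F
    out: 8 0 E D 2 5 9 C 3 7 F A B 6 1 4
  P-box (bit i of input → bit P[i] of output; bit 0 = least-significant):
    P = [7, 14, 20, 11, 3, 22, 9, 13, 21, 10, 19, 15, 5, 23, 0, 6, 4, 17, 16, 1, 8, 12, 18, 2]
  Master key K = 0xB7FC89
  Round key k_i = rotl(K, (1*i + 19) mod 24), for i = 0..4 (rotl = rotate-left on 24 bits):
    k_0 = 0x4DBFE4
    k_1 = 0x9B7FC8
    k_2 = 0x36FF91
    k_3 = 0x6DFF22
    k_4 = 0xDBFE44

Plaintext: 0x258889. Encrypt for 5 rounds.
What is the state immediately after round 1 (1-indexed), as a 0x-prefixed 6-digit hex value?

0xB8EB58

s_0 = plaintext = 0x258889
s_1 = Round(s_0, k_0) = 0xB8EB58
s_2 = Round(s_1, k_1) = 0x99A974
s_3 = Round(s_2, k_2) = 0x9988E0
s_4 = Round(s_3, k_3) = 0xCAE21A
s_5 = Round(s_4, k_4) = 0xC023F2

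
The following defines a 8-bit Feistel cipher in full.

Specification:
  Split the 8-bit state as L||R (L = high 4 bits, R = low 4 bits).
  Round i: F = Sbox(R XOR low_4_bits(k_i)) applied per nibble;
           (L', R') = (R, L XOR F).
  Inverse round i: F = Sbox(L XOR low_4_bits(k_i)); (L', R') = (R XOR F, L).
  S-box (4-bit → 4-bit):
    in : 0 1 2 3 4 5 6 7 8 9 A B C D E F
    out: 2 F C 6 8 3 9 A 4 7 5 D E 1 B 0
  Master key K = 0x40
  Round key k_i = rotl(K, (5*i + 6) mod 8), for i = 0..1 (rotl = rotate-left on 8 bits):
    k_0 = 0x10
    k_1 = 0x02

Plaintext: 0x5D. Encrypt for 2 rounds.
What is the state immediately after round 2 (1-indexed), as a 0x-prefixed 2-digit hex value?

s_0 = plaintext = 0x5D
s_1 = Round(s_0, k_0) = 0xD4
s_2 = Round(s_1, k_1) = 0x44

0x44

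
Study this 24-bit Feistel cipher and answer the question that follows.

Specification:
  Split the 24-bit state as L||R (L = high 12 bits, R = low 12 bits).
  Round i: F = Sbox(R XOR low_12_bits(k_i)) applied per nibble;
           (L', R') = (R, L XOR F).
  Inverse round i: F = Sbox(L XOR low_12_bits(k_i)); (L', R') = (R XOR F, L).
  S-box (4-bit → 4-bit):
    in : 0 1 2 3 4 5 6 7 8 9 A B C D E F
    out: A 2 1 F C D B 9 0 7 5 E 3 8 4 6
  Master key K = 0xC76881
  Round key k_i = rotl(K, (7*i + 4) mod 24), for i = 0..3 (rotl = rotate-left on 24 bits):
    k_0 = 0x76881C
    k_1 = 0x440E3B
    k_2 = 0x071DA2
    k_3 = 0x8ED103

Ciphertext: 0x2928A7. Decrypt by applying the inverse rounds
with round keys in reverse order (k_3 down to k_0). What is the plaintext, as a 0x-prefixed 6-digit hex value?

0x7F402F

s_0 = ciphertext = 0x2928A7
s_1 = InvRound(s_0, k_3) = 0x7D5292
s_2 = InvRound(s_1, k_2) = 0x70B7D5
s_3 = InvRound(s_2, k_1) = 0x02F70B
s_4 = InvRound(s_3, k_0) = 0x7F402F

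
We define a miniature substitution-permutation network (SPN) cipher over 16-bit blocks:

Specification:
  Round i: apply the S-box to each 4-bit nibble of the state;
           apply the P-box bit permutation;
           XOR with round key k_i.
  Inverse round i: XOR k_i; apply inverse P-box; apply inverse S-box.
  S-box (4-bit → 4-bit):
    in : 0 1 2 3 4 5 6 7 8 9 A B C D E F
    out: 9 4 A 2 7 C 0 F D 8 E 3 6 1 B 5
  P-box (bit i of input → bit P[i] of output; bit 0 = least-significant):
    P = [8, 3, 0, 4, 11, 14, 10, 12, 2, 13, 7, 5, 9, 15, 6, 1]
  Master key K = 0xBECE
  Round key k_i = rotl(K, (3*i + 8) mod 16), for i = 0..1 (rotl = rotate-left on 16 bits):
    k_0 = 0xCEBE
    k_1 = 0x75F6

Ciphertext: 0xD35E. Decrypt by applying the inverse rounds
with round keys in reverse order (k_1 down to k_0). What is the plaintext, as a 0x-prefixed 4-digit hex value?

0x67AC

s_0 = ciphertext = 0xD35E
s_1 = InvRound(s_0, k_1) = 0xBA13
s_2 = InvRound(s_1, k_0) = 0x67AC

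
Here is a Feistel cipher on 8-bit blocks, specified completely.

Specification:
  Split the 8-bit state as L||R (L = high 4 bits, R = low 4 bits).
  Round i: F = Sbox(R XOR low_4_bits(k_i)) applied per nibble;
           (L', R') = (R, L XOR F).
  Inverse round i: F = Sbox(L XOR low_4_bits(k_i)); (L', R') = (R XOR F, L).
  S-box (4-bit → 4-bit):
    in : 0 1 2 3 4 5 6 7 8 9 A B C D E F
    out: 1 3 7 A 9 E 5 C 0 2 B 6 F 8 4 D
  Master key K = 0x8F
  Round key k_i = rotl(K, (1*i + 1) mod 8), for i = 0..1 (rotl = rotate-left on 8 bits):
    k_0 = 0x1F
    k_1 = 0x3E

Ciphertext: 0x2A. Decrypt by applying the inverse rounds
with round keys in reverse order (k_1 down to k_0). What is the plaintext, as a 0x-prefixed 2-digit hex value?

0x95

s_0 = ciphertext = 0x2A
s_1 = InvRound(s_0, k_1) = 0x52
s_2 = InvRound(s_1, k_0) = 0x95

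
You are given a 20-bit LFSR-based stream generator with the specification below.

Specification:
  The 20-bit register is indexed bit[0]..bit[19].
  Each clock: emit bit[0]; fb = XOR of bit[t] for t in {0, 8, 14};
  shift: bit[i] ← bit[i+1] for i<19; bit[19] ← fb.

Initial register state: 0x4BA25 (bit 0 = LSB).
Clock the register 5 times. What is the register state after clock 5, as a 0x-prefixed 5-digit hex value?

reg_0 = 0x4BA25
clock 1: out=1, reg = 0xA5D12
clock 2: out=0, reg = 0x52E89
clock 3: out=1, reg = 0xA9744
clock 4: out=0, reg = 0xD4BA2
clock 5: out=0, reg = 0x6A5D1

0x6A5D1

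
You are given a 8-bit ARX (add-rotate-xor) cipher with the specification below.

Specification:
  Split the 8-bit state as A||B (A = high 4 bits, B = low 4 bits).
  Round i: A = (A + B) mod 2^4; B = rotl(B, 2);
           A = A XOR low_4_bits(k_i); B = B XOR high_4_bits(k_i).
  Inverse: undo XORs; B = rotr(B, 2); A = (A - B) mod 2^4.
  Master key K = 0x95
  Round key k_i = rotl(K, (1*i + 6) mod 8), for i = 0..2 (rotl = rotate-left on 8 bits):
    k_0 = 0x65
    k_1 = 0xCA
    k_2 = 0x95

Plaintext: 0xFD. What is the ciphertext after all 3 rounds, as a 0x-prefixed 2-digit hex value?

s_0 = plaintext = 0xFD
s_1 = Round(s_0, k_0) = 0x91
s_2 = Round(s_1, k_1) = 0x08
s_3 = Round(s_2, k_2) = 0xDB

0xDB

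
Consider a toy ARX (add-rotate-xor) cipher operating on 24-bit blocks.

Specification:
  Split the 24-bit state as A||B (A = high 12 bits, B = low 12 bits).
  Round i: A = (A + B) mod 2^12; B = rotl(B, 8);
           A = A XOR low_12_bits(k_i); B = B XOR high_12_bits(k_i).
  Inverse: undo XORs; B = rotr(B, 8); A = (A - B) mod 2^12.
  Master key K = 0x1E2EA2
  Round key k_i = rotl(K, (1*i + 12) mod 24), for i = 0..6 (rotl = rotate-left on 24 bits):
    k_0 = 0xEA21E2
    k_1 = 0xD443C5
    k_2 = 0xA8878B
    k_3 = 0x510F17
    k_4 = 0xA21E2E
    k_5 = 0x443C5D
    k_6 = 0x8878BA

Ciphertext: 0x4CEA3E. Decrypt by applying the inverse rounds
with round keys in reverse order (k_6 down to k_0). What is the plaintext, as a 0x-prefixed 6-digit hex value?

s_0 = ciphertext = 0x4CEA3E
s_1 = InvRound(s_0, k_6) = 0x0E2B92
s_2 = InvRound(s_1, k_5) = 0xFA0D1F
s_3 = InvRound(s_2, k_4) = 0xDA73E7
s_4 = InvRound(s_3, k_3) = 0x33AF76
s_5 = InvRound(s_4, k_2) = 0x4CCFE5
s_6 = InvRound(s_5, k_1) = 0xCF7A12
s_7 = InvRound(s_6, k_0) = 0x211B04

0x211B04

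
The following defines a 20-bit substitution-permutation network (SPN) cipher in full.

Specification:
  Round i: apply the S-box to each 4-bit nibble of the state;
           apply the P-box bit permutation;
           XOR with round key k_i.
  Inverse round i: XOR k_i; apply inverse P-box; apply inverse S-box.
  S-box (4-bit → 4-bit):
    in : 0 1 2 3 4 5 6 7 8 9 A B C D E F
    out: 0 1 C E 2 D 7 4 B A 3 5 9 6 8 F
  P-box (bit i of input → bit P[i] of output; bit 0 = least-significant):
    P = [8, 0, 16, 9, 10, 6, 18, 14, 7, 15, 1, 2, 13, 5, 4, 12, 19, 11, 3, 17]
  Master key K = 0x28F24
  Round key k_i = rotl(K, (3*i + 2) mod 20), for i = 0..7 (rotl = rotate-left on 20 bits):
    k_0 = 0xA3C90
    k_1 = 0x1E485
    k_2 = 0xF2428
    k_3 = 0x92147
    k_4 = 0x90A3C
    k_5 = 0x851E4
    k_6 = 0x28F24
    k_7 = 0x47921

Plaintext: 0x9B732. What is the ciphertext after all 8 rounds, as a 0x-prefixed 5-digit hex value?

0xB192A

s_0 = plaintext = 0x9B732
s_1 = Round(s_0, k_0) = 0xD56C2
s_2 = Round(s_1, k_1) = 0x01A1F
s_3 = Round(s_2, k_2) = 0xE83A9
s_4 = Round(s_3, k_3) = 0xB9720
s_5 = Round(s_4, k_4) = 0x55A16
s_6 = Round(s_5, k_5) = 0x3E47D
s_7 = Round(s_6, k_6) = 0x5172D
s_8 = Round(s_7, k_7) = 0xB192A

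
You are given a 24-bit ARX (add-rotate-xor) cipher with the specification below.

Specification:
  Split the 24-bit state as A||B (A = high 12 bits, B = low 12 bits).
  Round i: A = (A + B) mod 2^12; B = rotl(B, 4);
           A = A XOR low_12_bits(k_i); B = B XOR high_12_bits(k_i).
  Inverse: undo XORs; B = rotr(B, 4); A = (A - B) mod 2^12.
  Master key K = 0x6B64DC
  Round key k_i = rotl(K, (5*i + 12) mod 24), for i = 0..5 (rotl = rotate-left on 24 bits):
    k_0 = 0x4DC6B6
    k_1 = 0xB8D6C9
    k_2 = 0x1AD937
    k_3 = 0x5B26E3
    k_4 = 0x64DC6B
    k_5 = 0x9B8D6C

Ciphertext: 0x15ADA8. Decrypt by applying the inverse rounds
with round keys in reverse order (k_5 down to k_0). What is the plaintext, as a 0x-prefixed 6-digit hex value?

0xBBE7A6

s_0 = ciphertext = 0x15ADA8
s_1 = InvRound(s_0, k_5) = 0xBF5041
s_2 = InvRound(s_1, k_4) = 0xB3EC60
s_3 = InvRound(s_2, k_3) = 0xB4029D
s_4 = InvRound(s_3, k_2) = 0x244033
s_5 = InvRound(s_4, k_1) = 0x5D2EBB
s_6 = InvRound(s_5, k_0) = 0xBBE7A6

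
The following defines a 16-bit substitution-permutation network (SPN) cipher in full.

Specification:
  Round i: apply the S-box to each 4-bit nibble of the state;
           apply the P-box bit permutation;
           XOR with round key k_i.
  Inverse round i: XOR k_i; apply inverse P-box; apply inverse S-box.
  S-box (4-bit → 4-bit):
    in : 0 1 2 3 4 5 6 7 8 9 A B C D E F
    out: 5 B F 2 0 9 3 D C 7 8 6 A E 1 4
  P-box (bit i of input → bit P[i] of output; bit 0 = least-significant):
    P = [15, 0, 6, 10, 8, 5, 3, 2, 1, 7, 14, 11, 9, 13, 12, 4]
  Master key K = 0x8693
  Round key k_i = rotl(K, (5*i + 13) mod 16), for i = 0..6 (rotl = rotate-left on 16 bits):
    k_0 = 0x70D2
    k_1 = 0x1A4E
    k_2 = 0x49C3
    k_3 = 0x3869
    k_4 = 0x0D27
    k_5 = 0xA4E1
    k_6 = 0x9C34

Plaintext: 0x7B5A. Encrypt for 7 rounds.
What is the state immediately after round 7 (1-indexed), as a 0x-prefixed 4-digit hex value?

0x5BCA

s_0 = plaintext = 0x7B5A
s_1 = Round(s_0, k_0) = 0x2746
s_2 = Round(s_1, k_1) = 0xE05D
s_3 = Round(s_2, k_2) = 0x0E84
s_4 = Round(s_3, k_3) = 0x2A67
s_5 = Round(s_4, k_4) = 0xB257
s_6 = Round(s_5, k_5) = 0x5927
s_7 = Round(s_6, k_6) = 0x5BCA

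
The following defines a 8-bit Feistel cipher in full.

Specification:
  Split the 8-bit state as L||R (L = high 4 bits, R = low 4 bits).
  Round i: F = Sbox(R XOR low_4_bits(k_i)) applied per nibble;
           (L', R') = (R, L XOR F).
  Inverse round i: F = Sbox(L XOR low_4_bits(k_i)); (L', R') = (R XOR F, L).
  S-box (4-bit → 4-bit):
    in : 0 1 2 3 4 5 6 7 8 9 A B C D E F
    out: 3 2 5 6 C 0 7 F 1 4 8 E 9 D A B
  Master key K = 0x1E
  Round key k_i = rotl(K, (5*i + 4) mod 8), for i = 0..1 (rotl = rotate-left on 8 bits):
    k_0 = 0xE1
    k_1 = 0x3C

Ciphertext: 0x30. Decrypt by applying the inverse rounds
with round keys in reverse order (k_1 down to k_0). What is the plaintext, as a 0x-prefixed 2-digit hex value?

0xBB

s_0 = ciphertext = 0x30
s_1 = InvRound(s_0, k_1) = 0xB3
s_2 = InvRound(s_1, k_0) = 0xBB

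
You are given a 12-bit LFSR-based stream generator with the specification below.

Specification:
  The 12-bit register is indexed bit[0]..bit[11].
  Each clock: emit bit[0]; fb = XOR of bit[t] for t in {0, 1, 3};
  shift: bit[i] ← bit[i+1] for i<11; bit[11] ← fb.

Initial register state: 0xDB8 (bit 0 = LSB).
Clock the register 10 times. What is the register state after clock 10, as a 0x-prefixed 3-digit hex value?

reg_0 = 0xDB8
clock 1: out=0, reg = 0xEDC
clock 2: out=0, reg = 0xF6E
clock 3: out=0, reg = 0x7B7
clock 4: out=1, reg = 0x3DB
clock 5: out=1, reg = 0x9ED
clock 6: out=1, reg = 0x4F6
clock 7: out=0, reg = 0xA7B
clock 8: out=1, reg = 0xD3D
clock 9: out=1, reg = 0x69E
clock 10: out=0, reg = 0x34F

0x34F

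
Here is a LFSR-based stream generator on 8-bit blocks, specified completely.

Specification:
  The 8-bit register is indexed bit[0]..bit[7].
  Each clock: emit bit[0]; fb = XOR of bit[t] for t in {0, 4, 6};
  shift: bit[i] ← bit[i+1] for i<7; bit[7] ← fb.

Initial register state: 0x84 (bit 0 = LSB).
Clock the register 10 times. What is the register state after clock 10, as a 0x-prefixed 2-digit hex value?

reg_0 = 0x84
clock 1: out=0, reg = 0x42
clock 2: out=0, reg = 0xA1
clock 3: out=1, reg = 0xD0
clock 4: out=0, reg = 0x68
clock 5: out=0, reg = 0xB4
clock 6: out=0, reg = 0xDA
clock 7: out=0, reg = 0x6D
clock 8: out=1, reg = 0x36
clock 9: out=0, reg = 0x9B
clock 10: out=1, reg = 0x4D

0x4D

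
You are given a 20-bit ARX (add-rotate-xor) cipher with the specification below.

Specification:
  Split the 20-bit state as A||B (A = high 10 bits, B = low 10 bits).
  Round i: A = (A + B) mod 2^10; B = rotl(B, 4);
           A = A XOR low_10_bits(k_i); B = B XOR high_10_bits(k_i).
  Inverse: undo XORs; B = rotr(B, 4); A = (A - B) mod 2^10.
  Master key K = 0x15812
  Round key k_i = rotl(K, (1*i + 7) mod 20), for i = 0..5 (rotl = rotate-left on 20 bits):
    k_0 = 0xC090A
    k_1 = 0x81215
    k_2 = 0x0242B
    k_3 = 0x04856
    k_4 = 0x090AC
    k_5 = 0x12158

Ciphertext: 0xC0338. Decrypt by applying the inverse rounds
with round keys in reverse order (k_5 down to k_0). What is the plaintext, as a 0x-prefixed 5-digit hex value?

0x80893

s_0 = ciphertext = 0xC0338
s_1 = InvRound(s_0, k_5) = 0x88437
s_2 = InvRound(s_1, k_4) = 0x730C1
s_3 = InvRound(s_2, k_3) = 0x334CD
s_4 = InvRound(s_3, k_2) = 0xF690C
s_5 = InvRound(s_4, k_1) = 0xE7E30
s_6 = InvRound(s_5, k_0) = 0x80893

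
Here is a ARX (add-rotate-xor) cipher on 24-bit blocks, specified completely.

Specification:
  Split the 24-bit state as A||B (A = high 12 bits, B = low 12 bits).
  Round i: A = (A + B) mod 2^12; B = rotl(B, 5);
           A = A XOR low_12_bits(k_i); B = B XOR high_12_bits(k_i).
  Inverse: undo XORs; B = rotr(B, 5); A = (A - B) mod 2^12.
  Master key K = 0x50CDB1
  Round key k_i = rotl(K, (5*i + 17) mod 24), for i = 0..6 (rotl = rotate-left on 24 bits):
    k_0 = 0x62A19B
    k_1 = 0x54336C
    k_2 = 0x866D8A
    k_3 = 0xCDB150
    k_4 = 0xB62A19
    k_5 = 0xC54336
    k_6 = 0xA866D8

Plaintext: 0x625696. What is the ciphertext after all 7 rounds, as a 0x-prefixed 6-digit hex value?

s_0 = plaintext = 0x625696
s_1 = Round(s_0, k_0) = 0xD204E7
s_2 = Round(s_1, k_1) = 0x16B9AA
s_3 = Round(s_2, k_2) = 0x69FD35
s_4 = Round(s_3, k_3) = 0x284A61
s_5 = Round(s_4, k_4) = 0x6FC756
s_6 = Round(s_5, k_5) = 0xD6469A
s_7 = Round(s_6, k_6) = 0x5269CB

0x5269CB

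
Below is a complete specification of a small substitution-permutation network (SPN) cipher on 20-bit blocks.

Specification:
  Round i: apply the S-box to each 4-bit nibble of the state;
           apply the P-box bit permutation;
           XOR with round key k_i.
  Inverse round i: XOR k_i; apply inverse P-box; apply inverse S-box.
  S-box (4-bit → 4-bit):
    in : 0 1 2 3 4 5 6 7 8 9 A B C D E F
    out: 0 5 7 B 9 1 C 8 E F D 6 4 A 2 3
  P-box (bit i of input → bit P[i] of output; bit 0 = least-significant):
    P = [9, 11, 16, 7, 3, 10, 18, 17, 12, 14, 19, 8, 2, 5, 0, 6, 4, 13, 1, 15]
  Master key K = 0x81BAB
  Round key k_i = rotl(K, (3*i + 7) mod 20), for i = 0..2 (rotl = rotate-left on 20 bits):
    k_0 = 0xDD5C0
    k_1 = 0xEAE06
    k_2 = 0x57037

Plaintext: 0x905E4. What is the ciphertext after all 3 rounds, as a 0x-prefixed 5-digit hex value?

s_0 = plaintext = 0x905E4
s_1 = Round(s_0, k_0) = 0xD6352
s_2 = Round(s_1, k_1) = 0xF554F
s_3 = Round(s_2, k_2) = 0x74A2B

0x74A2B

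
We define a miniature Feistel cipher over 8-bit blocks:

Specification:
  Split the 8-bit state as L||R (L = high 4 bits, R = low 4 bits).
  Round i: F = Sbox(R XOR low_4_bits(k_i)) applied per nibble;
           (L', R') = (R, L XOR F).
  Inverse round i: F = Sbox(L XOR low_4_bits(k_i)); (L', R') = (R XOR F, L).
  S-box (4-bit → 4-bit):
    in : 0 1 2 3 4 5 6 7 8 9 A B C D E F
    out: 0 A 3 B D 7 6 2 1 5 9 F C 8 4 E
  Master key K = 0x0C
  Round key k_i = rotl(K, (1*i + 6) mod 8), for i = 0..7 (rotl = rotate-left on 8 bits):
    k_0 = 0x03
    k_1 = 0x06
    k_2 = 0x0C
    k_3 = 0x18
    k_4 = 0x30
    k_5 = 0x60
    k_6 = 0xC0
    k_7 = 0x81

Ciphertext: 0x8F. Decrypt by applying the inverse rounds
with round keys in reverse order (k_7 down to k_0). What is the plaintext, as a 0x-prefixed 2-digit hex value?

s_0 = ciphertext = 0x8F
s_1 = InvRound(s_0, k_7) = 0xA8
s_2 = InvRound(s_1, k_6) = 0x1A
s_3 = InvRound(s_2, k_5) = 0x01
s_4 = InvRound(s_3, k_4) = 0x10
s_5 = InvRound(s_4, k_3) = 0x51
s_6 = InvRound(s_5, k_2) = 0x45
s_7 = InvRound(s_6, k_1) = 0x64
s_8 = InvRound(s_7, k_0) = 0x36

0x36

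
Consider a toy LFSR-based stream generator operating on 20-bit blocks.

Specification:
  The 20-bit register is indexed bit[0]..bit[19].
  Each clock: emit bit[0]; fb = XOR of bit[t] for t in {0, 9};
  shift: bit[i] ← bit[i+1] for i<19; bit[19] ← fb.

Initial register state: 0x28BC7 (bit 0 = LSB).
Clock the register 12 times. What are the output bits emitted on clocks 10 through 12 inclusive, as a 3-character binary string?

reg_0 = 0x28BC7
clock 1: out=1, reg = 0x145E3
clock 2: out=1, reg = 0x8A2F1
clock 3: out=1, reg = 0x45178
clock 4: out=0, reg = 0x228BC
clock 5: out=0, reg = 0x1145E
clock 6: out=0, reg = 0x08A2F
clock 7: out=1, reg = 0x04517
clock 8: out=1, reg = 0x8228B
clock 9: out=1, reg = 0x41145
clock 10: out=1, reg = 0xA08A2
clock 11: out=0, reg = 0x50451
clock 12: out=1, reg = 0xA8228

101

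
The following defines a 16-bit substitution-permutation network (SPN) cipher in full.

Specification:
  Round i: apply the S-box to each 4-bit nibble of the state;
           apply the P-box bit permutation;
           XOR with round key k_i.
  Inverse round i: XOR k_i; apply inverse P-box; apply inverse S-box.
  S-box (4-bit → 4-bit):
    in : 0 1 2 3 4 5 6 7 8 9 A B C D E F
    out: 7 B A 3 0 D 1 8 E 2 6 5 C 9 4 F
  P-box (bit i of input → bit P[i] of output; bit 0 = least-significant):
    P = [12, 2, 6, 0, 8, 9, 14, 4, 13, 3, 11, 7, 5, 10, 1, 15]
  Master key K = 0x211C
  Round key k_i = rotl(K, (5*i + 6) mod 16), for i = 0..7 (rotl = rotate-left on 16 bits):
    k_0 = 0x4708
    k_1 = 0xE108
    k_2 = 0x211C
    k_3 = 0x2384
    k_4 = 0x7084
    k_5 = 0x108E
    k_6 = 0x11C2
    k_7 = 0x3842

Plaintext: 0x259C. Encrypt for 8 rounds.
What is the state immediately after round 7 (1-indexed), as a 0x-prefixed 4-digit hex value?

0xA7E2

s_0 = plaintext = 0x259C
s_1 = Round(s_0, k_0) = 0xE9C9
s_2 = Round(s_1, k_1) = 0xA116
s_3 = Round(s_2, k_2) = 0x1686
s_4 = Round(s_3, k_3) = 0xD5B4
s_5 = Round(s_4, k_4) = 0x9924
s_6 = Round(s_5, k_5) = 0x1696
s_7 = Round(s_6, k_6) = 0xA7E2
s_8 = Round(s_7, k_7) = 0x7CC5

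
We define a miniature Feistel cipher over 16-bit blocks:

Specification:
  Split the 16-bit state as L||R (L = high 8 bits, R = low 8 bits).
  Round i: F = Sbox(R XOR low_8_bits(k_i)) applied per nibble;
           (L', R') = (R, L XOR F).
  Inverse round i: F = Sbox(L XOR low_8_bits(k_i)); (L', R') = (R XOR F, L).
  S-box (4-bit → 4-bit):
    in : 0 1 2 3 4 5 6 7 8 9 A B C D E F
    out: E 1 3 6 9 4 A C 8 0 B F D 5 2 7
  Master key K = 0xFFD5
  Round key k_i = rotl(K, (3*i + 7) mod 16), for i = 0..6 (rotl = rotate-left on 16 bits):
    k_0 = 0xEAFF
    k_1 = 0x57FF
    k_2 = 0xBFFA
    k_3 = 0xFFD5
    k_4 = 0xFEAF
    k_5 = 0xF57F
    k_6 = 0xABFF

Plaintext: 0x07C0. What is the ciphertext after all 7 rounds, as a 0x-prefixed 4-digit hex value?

s_0 = plaintext = 0x07C0
s_1 = Round(s_0, k_0) = 0xC060
s_2 = Round(s_1, k_1) = 0x60C7
s_3 = Round(s_2, k_2) = 0xC705
s_4 = Round(s_3, k_3) = 0x0599
s_5 = Round(s_4, k_4) = 0x996F
s_6 = Round(s_5, k_5) = 0x6F87
s_7 = Round(s_6, k_6) = 0x87A7

0x87A7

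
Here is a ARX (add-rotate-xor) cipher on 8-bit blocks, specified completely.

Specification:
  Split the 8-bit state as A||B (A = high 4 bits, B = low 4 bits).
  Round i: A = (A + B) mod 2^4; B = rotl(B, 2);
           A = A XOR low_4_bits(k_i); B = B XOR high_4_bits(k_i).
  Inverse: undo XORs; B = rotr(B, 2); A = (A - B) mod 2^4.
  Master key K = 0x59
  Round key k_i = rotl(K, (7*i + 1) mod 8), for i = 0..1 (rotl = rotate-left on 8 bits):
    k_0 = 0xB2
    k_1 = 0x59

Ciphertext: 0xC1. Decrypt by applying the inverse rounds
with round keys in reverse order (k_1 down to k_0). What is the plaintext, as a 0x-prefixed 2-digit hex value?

0xCA

s_0 = ciphertext = 0xC1
s_1 = InvRound(s_0, k_1) = 0x41
s_2 = InvRound(s_1, k_0) = 0xCA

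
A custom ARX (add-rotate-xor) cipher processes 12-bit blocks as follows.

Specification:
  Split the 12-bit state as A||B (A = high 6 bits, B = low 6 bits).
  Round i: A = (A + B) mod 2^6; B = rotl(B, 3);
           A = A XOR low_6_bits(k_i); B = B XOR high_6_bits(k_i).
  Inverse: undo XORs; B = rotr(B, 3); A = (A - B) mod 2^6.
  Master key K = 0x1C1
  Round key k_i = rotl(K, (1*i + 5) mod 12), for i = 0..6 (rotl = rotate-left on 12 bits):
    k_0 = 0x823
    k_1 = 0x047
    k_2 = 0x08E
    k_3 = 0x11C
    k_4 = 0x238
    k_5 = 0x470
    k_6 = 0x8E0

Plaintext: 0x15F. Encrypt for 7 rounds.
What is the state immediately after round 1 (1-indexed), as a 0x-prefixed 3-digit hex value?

s_0 = plaintext = 0x15F
s_1 = Round(s_0, k_0) = 0x1DB
s_2 = Round(s_1, k_1) = 0x95A
s_3 = Round(s_2, k_2) = 0xC51
s_4 = Round(s_3, k_3) = 0x78E
s_5 = Round(s_4, k_4) = 0x539
s_6 = Round(s_5, k_5) = 0xF5E
s_7 = Round(s_6, k_6) = 0xED0

0x1DB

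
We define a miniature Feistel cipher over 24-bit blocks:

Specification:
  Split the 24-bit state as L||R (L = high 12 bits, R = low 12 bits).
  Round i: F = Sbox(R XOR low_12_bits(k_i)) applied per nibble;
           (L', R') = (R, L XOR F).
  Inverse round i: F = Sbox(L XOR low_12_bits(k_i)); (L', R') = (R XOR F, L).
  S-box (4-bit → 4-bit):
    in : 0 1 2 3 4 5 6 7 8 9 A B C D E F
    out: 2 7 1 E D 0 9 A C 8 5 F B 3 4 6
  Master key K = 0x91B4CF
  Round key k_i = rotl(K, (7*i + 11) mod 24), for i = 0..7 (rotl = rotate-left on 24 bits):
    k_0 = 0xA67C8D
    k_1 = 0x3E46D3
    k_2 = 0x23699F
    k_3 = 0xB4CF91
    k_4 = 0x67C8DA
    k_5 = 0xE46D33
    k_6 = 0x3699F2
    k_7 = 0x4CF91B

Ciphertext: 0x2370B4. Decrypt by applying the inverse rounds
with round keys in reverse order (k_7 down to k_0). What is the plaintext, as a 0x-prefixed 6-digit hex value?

s_0 = ciphertext = 0x2370B4
s_1 = InvRound(s_0, k_7) = 0xFAF237
s_2 = InvRound(s_1, k_6) = 0xB34FAF
s_3 = InvRound(s_2, k_5) = 0x685B34
s_4 = InvRound(s_3, k_4) = 0xF32685
s_5 = InvRound(s_4, k_3) = 0x4DBF32
s_6 = InvRound(s_5, k_2) = 0xCEF4DB
s_7 = InvRound(s_6, k_1) = 0x130CEF
s_8 = InvRound(s_7, k_0) = 0xF1C130

0xF1C130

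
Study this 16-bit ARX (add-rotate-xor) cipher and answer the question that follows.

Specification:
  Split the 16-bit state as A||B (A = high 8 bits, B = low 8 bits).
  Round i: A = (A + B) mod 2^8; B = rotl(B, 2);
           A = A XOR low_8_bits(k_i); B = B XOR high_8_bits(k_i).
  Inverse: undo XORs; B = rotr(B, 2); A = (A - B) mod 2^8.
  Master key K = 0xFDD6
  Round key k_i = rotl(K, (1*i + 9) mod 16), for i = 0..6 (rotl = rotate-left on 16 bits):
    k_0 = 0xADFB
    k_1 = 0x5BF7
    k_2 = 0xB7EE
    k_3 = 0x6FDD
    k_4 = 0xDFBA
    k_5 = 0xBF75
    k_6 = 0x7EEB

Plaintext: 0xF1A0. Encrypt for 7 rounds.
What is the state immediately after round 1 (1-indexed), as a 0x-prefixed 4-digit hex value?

0x6A2F

s_0 = plaintext = 0xF1A0
s_1 = Round(s_0, k_0) = 0x6A2F
s_2 = Round(s_1, k_1) = 0x6EE7
s_3 = Round(s_2, k_2) = 0xBB28
s_4 = Round(s_3, k_3) = 0x3ECF
s_5 = Round(s_4, k_4) = 0xB7E0
s_6 = Round(s_5, k_5) = 0xE23C
s_7 = Round(s_6, k_6) = 0xF58E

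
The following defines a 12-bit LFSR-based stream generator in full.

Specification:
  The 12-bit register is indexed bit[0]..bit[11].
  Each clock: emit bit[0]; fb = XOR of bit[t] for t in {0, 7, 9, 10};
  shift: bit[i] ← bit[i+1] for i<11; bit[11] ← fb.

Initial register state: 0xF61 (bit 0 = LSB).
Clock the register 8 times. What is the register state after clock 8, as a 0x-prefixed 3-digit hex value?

0x1FF

reg_0 = 0xF61
clock 1: out=1, reg = 0xFB0
clock 2: out=0, reg = 0xFD8
clock 3: out=0, reg = 0xFEC
clock 4: out=0, reg = 0xFF6
clock 5: out=0, reg = 0xFFB
clock 6: out=1, reg = 0x7FD
clock 7: out=1, reg = 0x3FE
clock 8: out=0, reg = 0x1FF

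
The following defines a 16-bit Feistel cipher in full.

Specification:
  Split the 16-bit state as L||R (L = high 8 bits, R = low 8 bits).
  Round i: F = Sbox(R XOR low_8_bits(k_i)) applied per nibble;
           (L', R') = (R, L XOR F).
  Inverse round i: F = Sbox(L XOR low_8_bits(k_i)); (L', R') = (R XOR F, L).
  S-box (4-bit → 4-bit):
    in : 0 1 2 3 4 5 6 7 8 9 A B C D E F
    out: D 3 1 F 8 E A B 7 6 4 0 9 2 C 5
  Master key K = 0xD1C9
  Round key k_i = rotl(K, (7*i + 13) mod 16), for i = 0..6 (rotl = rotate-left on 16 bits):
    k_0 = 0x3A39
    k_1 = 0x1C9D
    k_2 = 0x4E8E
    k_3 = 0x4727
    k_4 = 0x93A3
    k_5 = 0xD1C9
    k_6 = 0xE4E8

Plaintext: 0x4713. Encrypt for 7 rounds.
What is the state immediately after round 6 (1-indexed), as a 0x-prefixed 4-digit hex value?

0x2B05

s_0 = plaintext = 0x4713
s_1 = Round(s_0, k_0) = 0x1353
s_2 = Round(s_1, k_1) = 0x538F
s_3 = Round(s_2, k_2) = 0x8F80
s_4 = Round(s_3, k_3) = 0x80C4
s_5 = Round(s_4, k_4) = 0xC42B
s_6 = Round(s_5, k_5) = 0x2B05
s_7 = Round(s_6, k_6) = 0x05E9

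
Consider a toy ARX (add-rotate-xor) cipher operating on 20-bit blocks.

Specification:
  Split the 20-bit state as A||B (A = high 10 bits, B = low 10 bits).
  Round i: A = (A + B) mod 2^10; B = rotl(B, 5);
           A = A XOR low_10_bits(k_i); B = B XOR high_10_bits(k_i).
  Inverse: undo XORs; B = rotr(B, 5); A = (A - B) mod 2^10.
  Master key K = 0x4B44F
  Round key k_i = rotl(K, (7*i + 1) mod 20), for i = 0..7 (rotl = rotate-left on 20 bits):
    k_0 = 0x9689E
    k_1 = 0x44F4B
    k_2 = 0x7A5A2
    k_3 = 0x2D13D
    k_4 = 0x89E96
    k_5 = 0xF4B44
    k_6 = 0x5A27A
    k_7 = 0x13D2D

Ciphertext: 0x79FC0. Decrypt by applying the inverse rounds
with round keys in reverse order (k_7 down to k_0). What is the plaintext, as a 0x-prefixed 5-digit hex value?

0x0767D

s_0 = ciphertext = 0x79FC0
s_1 = InvRound(s_0, k_7) = 0xB39FC
s_2 = InvRound(s_1, k_6) = 0x8C284
s_3 = InvRound(s_2, k_5) = 0xAAACA
s_4 = InvRound(s_3, k_4) = 0xA55A7
s_5 = InvRound(s_4, k_3) = 0x50268
s_6 = InvRound(s_5, k_2) = 0x2983C
s_7 = InvRound(s_6, k_1) = 0x811E9
s_8 = InvRound(s_7, k_0) = 0x0767D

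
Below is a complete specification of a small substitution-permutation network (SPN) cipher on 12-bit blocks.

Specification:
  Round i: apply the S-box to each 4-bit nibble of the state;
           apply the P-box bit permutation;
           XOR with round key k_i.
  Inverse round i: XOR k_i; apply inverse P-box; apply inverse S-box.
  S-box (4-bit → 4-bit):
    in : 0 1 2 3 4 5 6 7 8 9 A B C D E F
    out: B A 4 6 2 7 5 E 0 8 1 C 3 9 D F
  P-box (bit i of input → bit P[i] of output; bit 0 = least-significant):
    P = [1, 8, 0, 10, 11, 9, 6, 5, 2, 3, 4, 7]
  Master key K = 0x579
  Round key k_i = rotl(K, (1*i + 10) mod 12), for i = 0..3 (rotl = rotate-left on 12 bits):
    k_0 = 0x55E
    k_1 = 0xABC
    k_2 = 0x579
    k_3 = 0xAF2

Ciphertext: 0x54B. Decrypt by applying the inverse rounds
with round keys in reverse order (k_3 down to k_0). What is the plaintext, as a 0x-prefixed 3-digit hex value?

s_0 = ciphertext = 0x54B
s_1 = InvRound(s_0, k_3) = 0x707
s_2 = InvRound(s_1, k_2) = 0x57A
s_3 = InvRound(s_2, k_1) = 0xD50
s_4 = InvRound(s_3, k_0) = 0xCAA

0xCAA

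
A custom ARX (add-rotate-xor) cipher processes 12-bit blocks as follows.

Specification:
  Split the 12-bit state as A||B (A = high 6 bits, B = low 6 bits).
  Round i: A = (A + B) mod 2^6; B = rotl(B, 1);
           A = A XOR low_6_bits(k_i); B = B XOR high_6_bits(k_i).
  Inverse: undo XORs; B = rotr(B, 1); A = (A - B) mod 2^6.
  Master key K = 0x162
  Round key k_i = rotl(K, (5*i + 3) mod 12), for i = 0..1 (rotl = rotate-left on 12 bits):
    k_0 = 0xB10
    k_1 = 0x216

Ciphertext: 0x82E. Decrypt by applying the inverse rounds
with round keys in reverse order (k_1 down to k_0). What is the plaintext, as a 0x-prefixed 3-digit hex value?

0xD3F

s_0 = ciphertext = 0x82E
s_1 = InvRound(s_0, k_1) = 0x8D3
s_2 = InvRound(s_1, k_0) = 0xD3F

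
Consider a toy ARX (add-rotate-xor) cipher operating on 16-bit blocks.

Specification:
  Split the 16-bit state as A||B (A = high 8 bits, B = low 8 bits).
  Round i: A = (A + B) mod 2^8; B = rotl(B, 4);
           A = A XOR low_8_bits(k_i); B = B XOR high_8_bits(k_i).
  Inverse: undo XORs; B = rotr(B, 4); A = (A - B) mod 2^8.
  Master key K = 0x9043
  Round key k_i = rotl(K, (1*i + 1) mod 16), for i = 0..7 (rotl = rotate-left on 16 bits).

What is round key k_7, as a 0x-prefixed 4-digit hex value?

0x4390

K = 0x9043
k_0 = rotl(K, (1*0+1) mod 16) = rotl(K, 1) = 0x2087
k_1 = rotl(K, (1*1+1) mod 16) = rotl(K, 2) = 0x410E
k_2 = rotl(K, (1*2+1) mod 16) = rotl(K, 3) = 0x821C
k_3 = rotl(K, (1*3+1) mod 16) = rotl(K, 4) = 0x0439
k_4 = rotl(K, (1*4+1) mod 16) = rotl(K, 5) = 0x0872
k_5 = rotl(K, (1*5+1) mod 16) = rotl(K, 6) = 0x10E4
k_6 = rotl(K, (1*6+1) mod 16) = rotl(K, 7) = 0x21C8
k_7 = rotl(K, (1*7+1) mod 16) = rotl(K, 8) = 0x4390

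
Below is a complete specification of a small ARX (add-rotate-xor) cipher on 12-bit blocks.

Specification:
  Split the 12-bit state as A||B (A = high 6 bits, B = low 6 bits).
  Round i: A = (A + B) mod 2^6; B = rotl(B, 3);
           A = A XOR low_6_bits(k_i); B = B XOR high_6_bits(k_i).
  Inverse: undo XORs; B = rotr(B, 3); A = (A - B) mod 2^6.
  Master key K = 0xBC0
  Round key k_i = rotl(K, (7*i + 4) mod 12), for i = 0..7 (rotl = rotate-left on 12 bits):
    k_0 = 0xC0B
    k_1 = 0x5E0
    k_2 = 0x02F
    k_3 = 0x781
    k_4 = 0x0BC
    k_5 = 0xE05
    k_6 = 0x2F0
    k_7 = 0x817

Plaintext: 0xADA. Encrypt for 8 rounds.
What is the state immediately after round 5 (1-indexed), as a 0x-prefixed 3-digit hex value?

0x7A8

s_0 = plaintext = 0xADA
s_1 = Round(s_0, k_0) = 0x3A3
s_2 = Round(s_1, k_1) = 0x44B
s_3 = Round(s_2, k_2) = 0xCD9
s_4 = Round(s_3, k_3) = 0x355
s_5 = Round(s_4, k_4) = 0x7A8
s_6 = Round(s_5, k_5) = 0x0FD
s_7 = Round(s_6, k_6) = 0xC24
s_8 = Round(s_7, k_7) = 0x0C4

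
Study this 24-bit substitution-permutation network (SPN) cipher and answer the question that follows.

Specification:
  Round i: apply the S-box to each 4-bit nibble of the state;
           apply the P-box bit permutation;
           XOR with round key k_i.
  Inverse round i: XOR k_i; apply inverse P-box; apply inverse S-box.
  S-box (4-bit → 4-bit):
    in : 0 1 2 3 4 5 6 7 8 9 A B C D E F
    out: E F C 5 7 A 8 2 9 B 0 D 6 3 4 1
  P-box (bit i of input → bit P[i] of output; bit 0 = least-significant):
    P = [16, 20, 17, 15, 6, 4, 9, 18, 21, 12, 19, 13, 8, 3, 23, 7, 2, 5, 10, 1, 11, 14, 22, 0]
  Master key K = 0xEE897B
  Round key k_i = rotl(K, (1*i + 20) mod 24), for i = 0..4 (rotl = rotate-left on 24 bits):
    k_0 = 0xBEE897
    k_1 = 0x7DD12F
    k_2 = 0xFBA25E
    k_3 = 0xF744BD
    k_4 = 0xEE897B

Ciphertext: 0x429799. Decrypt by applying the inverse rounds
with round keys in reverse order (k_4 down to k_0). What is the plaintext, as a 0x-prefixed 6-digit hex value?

s_0 = ciphertext = 0x429799
s_1 = InvRound(s_0, k_4) = 0xF024BA
s_2 = InvRound(s_1, k_3) = 0x58A663
s_3 = InvRound(s_2, k_2) = 0x64CF73
s_4 = InvRound(s_3, k_1) = 0xF37C4D
s_5 = InvRound(s_4, k_0) = 0xE25C98

0xE25C98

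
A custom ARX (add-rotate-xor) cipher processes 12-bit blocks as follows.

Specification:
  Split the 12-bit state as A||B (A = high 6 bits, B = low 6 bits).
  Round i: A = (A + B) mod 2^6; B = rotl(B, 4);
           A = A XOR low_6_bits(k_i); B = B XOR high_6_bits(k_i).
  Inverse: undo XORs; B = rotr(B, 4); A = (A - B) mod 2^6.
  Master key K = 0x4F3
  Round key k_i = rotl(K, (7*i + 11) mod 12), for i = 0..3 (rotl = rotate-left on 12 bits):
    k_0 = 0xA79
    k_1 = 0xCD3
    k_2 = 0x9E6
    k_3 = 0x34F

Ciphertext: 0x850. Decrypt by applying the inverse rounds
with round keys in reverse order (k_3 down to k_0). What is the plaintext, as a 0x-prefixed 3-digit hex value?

s_0 = ciphertext = 0x850
s_1 = InvRound(s_0, k_3) = 0xE75
s_2 = InvRound(s_1, k_2) = 0x589
s_3 = InvRound(s_2, k_1) = 0x6AB
s_4 = InvRound(s_3, k_0) = 0x6C8

0x6C8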